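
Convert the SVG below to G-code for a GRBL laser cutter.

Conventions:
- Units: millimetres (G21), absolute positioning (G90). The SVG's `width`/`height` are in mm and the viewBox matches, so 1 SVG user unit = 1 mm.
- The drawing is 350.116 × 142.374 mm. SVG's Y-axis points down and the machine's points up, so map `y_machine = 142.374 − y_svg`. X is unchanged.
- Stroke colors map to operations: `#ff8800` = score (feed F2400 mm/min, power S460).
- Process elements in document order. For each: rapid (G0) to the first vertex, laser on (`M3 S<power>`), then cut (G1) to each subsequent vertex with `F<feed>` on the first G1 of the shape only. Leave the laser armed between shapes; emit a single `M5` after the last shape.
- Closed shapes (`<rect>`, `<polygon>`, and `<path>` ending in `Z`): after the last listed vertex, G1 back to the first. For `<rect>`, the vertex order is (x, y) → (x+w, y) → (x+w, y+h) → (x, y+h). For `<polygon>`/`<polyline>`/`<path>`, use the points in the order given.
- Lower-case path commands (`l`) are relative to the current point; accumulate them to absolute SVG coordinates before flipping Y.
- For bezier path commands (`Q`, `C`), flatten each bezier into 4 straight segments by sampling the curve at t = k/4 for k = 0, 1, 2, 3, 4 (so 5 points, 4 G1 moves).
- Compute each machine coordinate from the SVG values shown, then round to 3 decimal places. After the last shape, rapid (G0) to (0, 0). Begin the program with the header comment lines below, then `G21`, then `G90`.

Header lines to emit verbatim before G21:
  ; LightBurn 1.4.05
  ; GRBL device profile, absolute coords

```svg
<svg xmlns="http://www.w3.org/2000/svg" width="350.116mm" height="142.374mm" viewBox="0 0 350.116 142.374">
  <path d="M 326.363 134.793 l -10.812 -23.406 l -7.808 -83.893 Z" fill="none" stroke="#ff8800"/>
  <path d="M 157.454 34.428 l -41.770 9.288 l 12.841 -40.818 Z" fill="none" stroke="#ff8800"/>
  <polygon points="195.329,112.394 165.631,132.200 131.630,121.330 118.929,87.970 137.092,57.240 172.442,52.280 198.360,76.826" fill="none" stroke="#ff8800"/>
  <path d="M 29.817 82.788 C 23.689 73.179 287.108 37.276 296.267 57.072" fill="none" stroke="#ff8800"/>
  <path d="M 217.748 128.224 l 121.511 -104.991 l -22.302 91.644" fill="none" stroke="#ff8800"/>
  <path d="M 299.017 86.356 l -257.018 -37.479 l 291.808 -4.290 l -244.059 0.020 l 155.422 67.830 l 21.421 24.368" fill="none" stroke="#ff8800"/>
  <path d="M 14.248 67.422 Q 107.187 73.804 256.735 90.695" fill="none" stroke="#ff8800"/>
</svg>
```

1 u = 1 mm; y_m = 142.374 − y.

[1] `<path>` closed polygon, #ff8800→score S460 F2400: (326.363,7.581) → (315.551,30.987) → (307.743,114.880) → (326.363,7.581) (closed)

[2] `<path>` regular polygon, #ff8800→score S460 F2400: (157.454,107.946) → (115.684,98.658) → (128.525,139.476) → (157.454,107.946) (closed)

[3] `<polygon>` regular polygon, #ff8800→score S460 F2400: (195.329,29.980) → (165.631,10.174) → (131.630,21.044) → (118.929,54.404) → (137.092,85.134) → (172.442,90.094) → (198.360,65.548) → (195.329,29.980) (closed)

[4] `<path>` cubic bezier, #ff8800→score S460 F2400: (29.817,59.586) → (67.577,70.442) → (157.309,83.471) → (249.908,90.987) → (296.267,85.302)

[5] `<path>` open polyline, #ff8800→score S460 F2400: (217.748,14.150) → (339.259,119.141) → (316.957,27.497)

[6] `<path>` open polyline, #ff8800→score S460 F2400: (299.017,56.018) → (41.999,93.497) → (333.807,97.787) → (89.748,97.767) → (245.170,29.937) → (266.591,5.569)

[7] `<path>` quadratic bezier, #ff8800→score S460 F2400: (14.248,74.952) → (64.256,71.104) → (121.339,65.943) → (185.499,59.468) → (256.735,51.679)

; LightBurn 1.4.05
; GRBL device profile, absolute coords
G21
G90
G0 X326.363 Y7.581
M3 S460
G1 X315.551 Y30.987 F2400
G1 X307.743 Y114.880
G1 X326.363 Y7.581
G0 X157.454 Y107.946
M3 S460
G1 X115.684 Y98.658 F2400
G1 X128.525 Y139.476
G1 X157.454 Y107.946
G0 X195.329 Y29.980
M3 S460
G1 X165.631 Y10.174 F2400
G1 X131.630 Y21.044
G1 X118.929 Y54.404
G1 X137.092 Y85.134
G1 X172.442 Y90.094
G1 X198.360 Y65.548
G1 X195.329 Y29.980
G0 X29.817 Y59.586
M3 S460
G1 X67.577 Y70.442 F2400
G1 X157.309 Y83.471
G1 X249.908 Y90.987
G1 X296.267 Y85.302
G0 X217.748 Y14.150
M3 S460
G1 X339.259 Y119.141 F2400
G1 X316.957 Y27.497
G0 X299.017 Y56.018
M3 S460
G1 X41.999 Y93.497 F2400
G1 X333.807 Y97.787
G1 X89.748 Y97.767
G1 X245.170 Y29.937
G1 X266.591 Y5.569
G0 X14.248 Y74.952
M3 S460
G1 X64.256 Y71.104 F2400
G1 X121.339 Y65.943
G1 X185.499 Y59.468
G1 X256.735 Y51.679
M5
G0 X0.000 Y0.000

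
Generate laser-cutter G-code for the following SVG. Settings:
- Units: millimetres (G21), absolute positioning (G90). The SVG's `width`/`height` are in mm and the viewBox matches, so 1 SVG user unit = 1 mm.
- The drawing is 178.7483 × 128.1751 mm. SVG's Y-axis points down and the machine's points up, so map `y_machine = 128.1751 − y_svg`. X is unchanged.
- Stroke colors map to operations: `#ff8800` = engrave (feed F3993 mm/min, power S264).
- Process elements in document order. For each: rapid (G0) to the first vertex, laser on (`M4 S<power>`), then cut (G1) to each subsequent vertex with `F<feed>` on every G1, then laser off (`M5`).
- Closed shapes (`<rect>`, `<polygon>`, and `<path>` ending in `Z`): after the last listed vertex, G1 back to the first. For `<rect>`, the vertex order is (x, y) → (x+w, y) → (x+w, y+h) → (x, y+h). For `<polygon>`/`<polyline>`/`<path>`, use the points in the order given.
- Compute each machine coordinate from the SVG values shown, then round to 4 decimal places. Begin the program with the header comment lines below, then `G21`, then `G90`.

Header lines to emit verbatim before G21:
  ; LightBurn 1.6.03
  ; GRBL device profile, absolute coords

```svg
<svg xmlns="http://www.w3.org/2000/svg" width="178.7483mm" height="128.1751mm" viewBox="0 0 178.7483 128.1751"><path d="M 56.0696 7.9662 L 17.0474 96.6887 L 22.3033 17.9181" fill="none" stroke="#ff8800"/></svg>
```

; LightBurn 1.6.03
; GRBL device profile, absolute coords
G21
G90
G0 X56.0696 Y120.2089
M4 S264
G1 X17.0474 Y31.4864 F3993
G1 X22.3033 Y110.2570 F3993
M5

viewBox `0 0 178.7483 128.1751` with mm width/height → 1 unit = 1 mm. Flip: y_m = 128.1751 − y_svg.

**Shape 1** — `<path>` open polyline, stroke `#ff8800` → engrave (S264, F3993). Machine vertices: (56.0696,120.2089) → (17.0474,31.4864) → (22.3033,110.2570). Open path.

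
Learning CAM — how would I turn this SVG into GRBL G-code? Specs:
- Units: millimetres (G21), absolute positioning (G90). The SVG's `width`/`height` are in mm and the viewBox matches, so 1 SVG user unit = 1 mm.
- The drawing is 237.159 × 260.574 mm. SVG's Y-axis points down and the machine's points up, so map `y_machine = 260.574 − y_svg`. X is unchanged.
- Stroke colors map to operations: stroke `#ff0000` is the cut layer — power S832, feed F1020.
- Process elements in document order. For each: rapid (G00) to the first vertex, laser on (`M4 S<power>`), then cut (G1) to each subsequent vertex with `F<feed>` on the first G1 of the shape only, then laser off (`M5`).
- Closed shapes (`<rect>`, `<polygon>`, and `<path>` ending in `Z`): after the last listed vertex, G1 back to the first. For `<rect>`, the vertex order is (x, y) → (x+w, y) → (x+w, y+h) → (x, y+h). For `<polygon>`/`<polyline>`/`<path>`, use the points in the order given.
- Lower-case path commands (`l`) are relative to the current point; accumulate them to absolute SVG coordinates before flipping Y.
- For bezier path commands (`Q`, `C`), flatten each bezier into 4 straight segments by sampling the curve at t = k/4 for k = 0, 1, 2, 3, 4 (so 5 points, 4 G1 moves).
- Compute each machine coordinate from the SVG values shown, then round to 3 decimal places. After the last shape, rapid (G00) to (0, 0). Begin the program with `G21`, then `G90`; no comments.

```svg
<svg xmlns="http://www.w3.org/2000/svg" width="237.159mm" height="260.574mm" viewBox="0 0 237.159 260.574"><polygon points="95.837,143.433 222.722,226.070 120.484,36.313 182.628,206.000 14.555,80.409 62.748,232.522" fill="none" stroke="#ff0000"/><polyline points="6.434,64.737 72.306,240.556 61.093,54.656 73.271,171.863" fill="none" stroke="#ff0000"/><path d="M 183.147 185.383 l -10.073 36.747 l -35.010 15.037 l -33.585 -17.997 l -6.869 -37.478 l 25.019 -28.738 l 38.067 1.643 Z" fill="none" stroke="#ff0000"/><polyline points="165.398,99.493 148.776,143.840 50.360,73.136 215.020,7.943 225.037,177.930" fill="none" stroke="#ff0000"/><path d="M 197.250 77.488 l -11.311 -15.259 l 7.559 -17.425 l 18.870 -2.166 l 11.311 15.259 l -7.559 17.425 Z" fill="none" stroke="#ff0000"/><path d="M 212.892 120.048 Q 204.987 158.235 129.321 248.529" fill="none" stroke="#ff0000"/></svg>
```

G21
G90
G00 X95.837 Y117.141
M4 S832
G1 X222.722 Y34.504 F1020
G1 X120.484 Y224.261
G1 X182.628 Y54.574
G1 X14.555 Y180.165
G1 X62.748 Y28.052
G1 X95.837 Y117.141
M5
G00 X6.434 Y195.837
M4 S832
G1 X72.306 Y20.018 F1020
G1 X61.093 Y205.918
G1 X73.271 Y88.711
M5
G00 X183.147 Y75.191
M4 S832
G1 X173.074 Y38.444 F1020
G1 X138.064 Y23.407
G1 X104.479 Y41.404
G1 X97.610 Y78.882
G1 X122.629 Y107.620
G1 X160.696 Y105.977
G1 X183.147 Y75.191
M5
G00 X165.398 Y161.081
M4 S832
G1 X148.776 Y116.734 F1020
G1 X50.360 Y187.438
G1 X215.020 Y252.631
G1 X225.037 Y82.644
M5
G00 X197.250 Y183.086
M4 S832
G1 X185.939 Y198.345 F1020
G1 X193.498 Y215.770
G1 X212.368 Y217.936
G1 X223.679 Y202.677
G1 X216.120 Y185.252
G1 X197.250 Y183.086
M5
G00 X212.892 Y140.526
M4 S832
G1 X204.704 Y118.176 F1020
G1 X188.047 Y89.312
G1 X162.919 Y53.935
G1 X129.321 Y12.045
M5
G00 X0.000 Y0.000

Since the viewBox matches the mm dimensions, user units are millimetres directly. The only transform is the Y-flip y_m = 260.574 − y_svg.

Shape 1 is a closed polygon drawn with `<polygon>`. Its stroke #ff0000 means cut at S832, F1020. After flipping Y the toolpath is (95.837,117.141) → (222.722,34.504) → (120.484,224.261) → (182.628,54.574) → (14.555,180.165) → (62.748,28.052) → (95.837,117.141), returning to the start.

Shape 2 is a open polyline drawn with `<polyline>`. Its stroke #ff0000 means cut at S832, F1020. After flipping Y the toolpath is (6.434,195.837) → (72.306,20.018) → (61.093,205.918) → (73.271,88.711).

Shape 3 is a regular polygon drawn with `<path>`. Its stroke #ff0000 means cut at S832, F1020. After flipping Y the toolpath is (183.147,75.191) → (173.074,38.444) → (138.064,23.407) → (104.479,41.404) → (97.610,78.882) → (122.629,107.620) → (160.696,105.977) → (183.147,75.191), returning to the start.

Shape 4 is a open polyline drawn with `<polyline>`. Its stroke #ff0000 means cut at S832, F1020. After flipping Y the toolpath is (165.398,161.081) → (148.776,116.734) → (50.360,187.438) → (215.020,252.631) → (225.037,82.644).

Shape 5 is a regular polygon drawn with `<path>`. Its stroke #ff0000 means cut at S832, F1020. After flipping Y the toolpath is (197.250,183.086) → (185.939,198.345) → (193.498,215.770) → (212.368,217.936) → (223.679,202.677) → (216.120,185.252) → (197.250,183.086), returning to the start.

Shape 6 is a quadratic bezier drawn with `<path>`. Its stroke #ff0000 means cut at S832, F1020. After flipping Y the toolpath is (212.892,140.526) → (204.704,118.176) → (188.047,89.312) → (162.919,53.935) → (129.321,12.045).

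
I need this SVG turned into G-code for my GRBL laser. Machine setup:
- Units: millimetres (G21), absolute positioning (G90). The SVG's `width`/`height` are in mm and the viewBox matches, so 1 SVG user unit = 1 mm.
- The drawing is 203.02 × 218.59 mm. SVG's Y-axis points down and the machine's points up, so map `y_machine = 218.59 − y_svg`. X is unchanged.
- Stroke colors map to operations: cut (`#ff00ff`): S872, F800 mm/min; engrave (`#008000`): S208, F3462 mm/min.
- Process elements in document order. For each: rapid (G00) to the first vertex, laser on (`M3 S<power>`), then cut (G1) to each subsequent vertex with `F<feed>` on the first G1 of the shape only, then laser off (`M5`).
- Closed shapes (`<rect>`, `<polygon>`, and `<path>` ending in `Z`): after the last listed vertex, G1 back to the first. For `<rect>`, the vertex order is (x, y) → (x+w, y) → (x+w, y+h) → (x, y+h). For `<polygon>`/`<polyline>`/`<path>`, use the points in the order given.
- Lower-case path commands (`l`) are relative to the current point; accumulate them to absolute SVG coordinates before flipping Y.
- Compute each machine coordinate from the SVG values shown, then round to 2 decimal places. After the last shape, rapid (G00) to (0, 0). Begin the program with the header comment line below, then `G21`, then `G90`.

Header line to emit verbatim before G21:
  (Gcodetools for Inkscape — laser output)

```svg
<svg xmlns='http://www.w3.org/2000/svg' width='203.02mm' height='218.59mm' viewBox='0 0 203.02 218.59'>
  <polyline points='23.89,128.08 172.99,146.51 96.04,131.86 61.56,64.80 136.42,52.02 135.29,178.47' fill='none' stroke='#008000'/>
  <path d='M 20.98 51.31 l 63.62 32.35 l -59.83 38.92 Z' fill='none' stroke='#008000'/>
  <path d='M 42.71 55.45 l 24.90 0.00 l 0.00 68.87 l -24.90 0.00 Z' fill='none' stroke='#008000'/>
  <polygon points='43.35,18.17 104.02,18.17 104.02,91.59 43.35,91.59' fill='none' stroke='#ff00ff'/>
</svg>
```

viewBox `0 0 203.02 218.59` with mm width/height → 1 unit = 1 mm. Flip: y_m = 218.59 − y_svg.

**Shape 1** — `<polyline>` open polyline, stroke `#008000` → engrave (S208, F3462). Machine vertices: (23.89,90.51) → (172.99,72.08) → (96.04,86.73) → (61.56,153.79) → (136.42,166.57) → (135.29,40.12). Open path.

**Shape 2** — `<path>` regular polygon, stroke `#008000` → engrave (S208, F3462). Machine vertices: (20.98,167.28) → (84.60,134.93) → (24.77,96.01) → (20.98,167.28). Closed: final G1 returns to the first vertex.

**Shape 3** — `<path>` rectangle, stroke `#008000` → engrave (S208, F3462). Machine vertices: (42.71,163.14) → (67.61,163.14) → (67.61,94.27) → (42.71,94.27) → (42.71,163.14). Closed: final G1 returns to the first vertex.

**Shape 4** — `<polygon>` rectangle, stroke `#ff00ff` → cut (S872, F800). Machine vertices: (43.35,200.42) → (104.02,200.42) → (104.02,127.00) → (43.35,127.00) → (43.35,200.42). Closed: final G1 returns to the first vertex.

(Gcodetools for Inkscape — laser output)
G21
G90
G00 X23.89 Y90.51
M3 S208
G1 X172.99 Y72.08 F3462
G1 X96.04 Y86.73
G1 X61.56 Y153.79
G1 X136.42 Y166.57
G1 X135.29 Y40.12
M5
G00 X20.98 Y167.28
M3 S208
G1 X84.60 Y134.93 F3462
G1 X24.77 Y96.01
G1 X20.98 Y167.28
M5
G00 X42.71 Y163.14
M3 S208
G1 X67.61 Y163.14 F3462
G1 X67.61 Y94.27
G1 X42.71 Y94.27
G1 X42.71 Y163.14
M5
G00 X43.35 Y200.42
M3 S872
G1 X104.02 Y200.42 F800
G1 X104.02 Y127.00
G1 X43.35 Y127.00
G1 X43.35 Y200.42
M5
G00 X0.00 Y0.00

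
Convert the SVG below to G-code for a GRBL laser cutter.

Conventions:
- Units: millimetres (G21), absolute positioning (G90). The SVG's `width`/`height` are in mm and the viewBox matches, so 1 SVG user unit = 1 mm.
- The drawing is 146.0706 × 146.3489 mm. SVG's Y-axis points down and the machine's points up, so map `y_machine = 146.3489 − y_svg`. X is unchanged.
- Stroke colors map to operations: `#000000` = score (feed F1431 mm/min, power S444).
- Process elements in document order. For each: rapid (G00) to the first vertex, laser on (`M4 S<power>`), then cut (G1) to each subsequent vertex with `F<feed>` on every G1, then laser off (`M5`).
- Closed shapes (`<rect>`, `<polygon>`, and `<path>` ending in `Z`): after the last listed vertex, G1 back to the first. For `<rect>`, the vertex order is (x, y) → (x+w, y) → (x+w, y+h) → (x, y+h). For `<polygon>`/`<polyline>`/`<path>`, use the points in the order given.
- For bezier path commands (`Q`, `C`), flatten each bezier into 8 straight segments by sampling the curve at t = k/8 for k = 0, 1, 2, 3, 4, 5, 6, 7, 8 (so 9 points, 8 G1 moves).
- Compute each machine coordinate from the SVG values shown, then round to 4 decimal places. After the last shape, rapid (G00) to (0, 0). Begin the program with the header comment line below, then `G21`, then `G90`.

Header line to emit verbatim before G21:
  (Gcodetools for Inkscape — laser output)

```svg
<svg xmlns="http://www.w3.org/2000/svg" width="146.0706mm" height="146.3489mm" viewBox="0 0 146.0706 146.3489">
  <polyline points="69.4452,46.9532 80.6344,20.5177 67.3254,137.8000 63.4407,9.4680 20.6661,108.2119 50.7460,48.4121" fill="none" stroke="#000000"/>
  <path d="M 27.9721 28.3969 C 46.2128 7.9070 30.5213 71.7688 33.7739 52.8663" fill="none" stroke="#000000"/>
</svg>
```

(Gcodetools for Inkscape — laser output)
G21
G90
G00 X69.4452 Y99.3957
M4 S444
G1 X80.6344 Y125.8312 F1431
G1 X67.3254 Y8.5489 F1431
G1 X63.4407 Y136.8809 F1431
G1 X20.6661 Y38.1370 F1431
G1 X50.7460 Y97.9368 F1431
M5
G00 X27.9721 Y117.9520
M4 S444
G1 X33.3251 Y122.0081 F1431
G1 X36.1165 Y120.1147 F1431
G1 X36.9661 Y114.2300 F1431
G1 X36.4935 Y106.3126 F1431
G1 X35.3184 Y98.3207 F1431
G1 X34.0603 Y92.2128 F1431
G1 X33.3389 Y89.9473 F1431
G1 X33.7739 Y93.4826 F1431
M5
G00 X0.0000 Y0.0000

viewBox `0 0 146.0706 146.3489` with mm width/height → 1 unit = 1 mm. Flip: y_m = 146.3489 − y_svg.

**Shape 1** — `<polyline>` open polyline, stroke `#000000` → score (S444, F1431). Machine vertices: (69.4452,99.3957) → (80.6344,125.8312) → (67.3254,8.5489) → (63.4407,136.8809) → (20.6661,38.1370) → (50.7460,97.9368). Open path.

**Shape 2** — `<path>` cubic bezier, stroke `#000000` → score (S444, F1431). Control points (SVG): P0=(27.9721,28.3969), P1=(46.2128,7.9070), P2=(30.5213,71.7688), P3=(33.7739,52.8663); sampled at t=k/8. Machine vertices: (27.9721,117.9520) → (33.3251,122.0081) → (36.1165,120.1147) → (36.9661,114.2300) → (36.4935,106.3126) → (35.3184,98.3207) → (34.0603,92.2128) → (33.3389,89.9473) → (33.7739,93.4826). Open path.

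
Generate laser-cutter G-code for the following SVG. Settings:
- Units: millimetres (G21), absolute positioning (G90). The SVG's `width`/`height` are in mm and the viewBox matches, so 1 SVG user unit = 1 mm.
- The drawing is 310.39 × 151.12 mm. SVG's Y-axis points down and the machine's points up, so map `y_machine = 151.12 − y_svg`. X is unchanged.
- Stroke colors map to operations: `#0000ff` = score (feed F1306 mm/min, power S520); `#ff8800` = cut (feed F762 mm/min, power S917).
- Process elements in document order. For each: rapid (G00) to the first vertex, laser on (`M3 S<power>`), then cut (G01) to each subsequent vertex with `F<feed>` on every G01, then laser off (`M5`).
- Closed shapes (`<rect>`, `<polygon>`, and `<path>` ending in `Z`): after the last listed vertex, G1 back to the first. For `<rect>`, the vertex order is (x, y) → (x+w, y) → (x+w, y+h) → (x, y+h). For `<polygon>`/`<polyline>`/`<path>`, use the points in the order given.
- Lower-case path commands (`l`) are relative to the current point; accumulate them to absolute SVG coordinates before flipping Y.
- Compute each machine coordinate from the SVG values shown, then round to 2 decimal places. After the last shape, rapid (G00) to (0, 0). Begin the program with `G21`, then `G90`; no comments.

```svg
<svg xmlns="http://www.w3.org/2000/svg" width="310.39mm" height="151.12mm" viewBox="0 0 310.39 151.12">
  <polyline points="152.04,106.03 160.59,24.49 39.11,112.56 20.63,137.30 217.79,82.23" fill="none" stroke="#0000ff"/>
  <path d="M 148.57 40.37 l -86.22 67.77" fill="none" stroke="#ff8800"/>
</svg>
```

viewBox `0 0 310.39 151.12` with mm width/height → 1 unit = 1 mm. Flip: y_m = 151.12 − y_svg.

**Shape 1** — `<polyline>` open polyline, stroke `#0000ff` → score (S520, F1306). Machine vertices: (152.04,45.09) → (160.59,126.63) → (39.11,38.56) → (20.63,13.82) → (217.79,68.89). Open path.

**Shape 2** — `<path>` line segment, stroke `#ff8800` → cut (S917, F762). Machine vertices: (148.57,110.75) → (62.35,42.98). Open path.

G21
G90
G00 X152.04 Y45.09
M3 S520
G01 X160.59 Y126.63 F1306
G01 X39.11 Y38.56 F1306
G01 X20.63 Y13.82 F1306
G01 X217.79 Y68.89 F1306
M5
G00 X148.57 Y110.75
M3 S917
G01 X62.35 Y42.98 F762
M5
G00 X0.00 Y0.00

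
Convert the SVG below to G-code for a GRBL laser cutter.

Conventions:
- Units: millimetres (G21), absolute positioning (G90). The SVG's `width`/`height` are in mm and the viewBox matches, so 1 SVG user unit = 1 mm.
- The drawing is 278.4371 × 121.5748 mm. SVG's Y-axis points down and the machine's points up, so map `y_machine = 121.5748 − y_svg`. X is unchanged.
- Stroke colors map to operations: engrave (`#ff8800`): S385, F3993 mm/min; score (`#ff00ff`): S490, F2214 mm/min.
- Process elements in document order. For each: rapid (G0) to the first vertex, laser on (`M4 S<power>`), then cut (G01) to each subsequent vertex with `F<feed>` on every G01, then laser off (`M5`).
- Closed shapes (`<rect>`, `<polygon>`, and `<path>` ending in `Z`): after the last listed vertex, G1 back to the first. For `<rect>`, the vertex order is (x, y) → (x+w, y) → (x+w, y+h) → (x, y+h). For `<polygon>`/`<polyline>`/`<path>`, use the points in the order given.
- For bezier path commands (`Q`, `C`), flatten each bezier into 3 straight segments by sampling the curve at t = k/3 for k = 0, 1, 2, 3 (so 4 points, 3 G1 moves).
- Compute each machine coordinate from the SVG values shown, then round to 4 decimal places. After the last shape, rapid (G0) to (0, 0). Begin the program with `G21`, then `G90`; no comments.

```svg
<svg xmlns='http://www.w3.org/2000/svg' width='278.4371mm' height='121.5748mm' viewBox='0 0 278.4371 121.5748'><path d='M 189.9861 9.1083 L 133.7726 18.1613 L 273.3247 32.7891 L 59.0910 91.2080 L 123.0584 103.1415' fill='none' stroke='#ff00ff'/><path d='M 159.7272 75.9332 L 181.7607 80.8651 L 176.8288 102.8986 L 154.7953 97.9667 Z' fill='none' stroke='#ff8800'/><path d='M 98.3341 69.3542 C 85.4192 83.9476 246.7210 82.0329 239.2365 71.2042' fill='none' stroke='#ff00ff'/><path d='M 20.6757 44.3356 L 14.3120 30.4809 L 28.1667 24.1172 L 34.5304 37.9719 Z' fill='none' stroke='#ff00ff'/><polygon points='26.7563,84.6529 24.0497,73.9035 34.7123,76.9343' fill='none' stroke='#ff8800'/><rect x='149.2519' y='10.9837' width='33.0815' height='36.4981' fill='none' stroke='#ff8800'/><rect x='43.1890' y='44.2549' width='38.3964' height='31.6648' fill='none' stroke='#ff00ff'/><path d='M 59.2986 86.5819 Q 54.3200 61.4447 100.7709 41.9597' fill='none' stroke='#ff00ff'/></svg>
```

viewBox `0 0 278.4371 121.5748` with mm width/height → 1 unit = 1 mm. Flip: y_m = 121.5748 − y_svg.

**Shape 1** — `<path>` open polyline, stroke `#ff00ff` → score (S490, F2214). Machine vertices: (189.9861,112.4665) → (133.7726,103.4135) → (273.3247,88.7857) → (59.0910,30.3668) → (123.0584,18.4333). Open path.

**Shape 2** — `<path>` regular polygon, stroke `#ff8800` → engrave (S385, F3993). Machine vertices: (159.7272,45.6416) → (181.7607,40.7097) → (176.8288,18.6762) → (154.7953,23.6081) → (159.7272,45.6416). Closed: final G1 returns to the first vertex.

**Shape 3** — `<path>` cubic bezier, stroke `#ff00ff` → score (S490, F2214). Control points (SVG): P0=(98.3341,69.3542), P1=(85.4192,83.9476), P2=(246.7210,82.0329), P3=(239.2365,71.2042); sampled at t=k/3. Machine vertices: (98.3341,52.2206) → (130.7876,42.8486) → (203.1627,42.7945) → (239.2365,50.3706). Open path.

**Shape 4** — `<path>` regular polygon, stroke `#ff00ff` → score (S490, F2214). Machine vertices: (20.6757,77.2392) → (14.3120,91.0939) → (28.1667,97.4576) → (34.5304,83.6029) → (20.6757,77.2392). Closed: final G1 returns to the first vertex.

**Shape 5** — `<polygon>` regular polygon, stroke `#ff8800` → engrave (S385, F3993). Machine vertices: (26.7563,36.9219) → (24.0497,47.6713) → (34.7123,44.6405) → (26.7563,36.9219). Closed: final G1 returns to the first vertex.

**Shape 6** — `<rect>` rectangle, stroke `#ff8800` → engrave (S385, F3993). Machine vertices: (149.2519,110.5911) → (182.3334,110.5911) → (182.3334,74.0930) → (149.2519,74.0930) → (149.2519,110.5911). Closed: final G1 returns to the first vertex.

**Shape 7** — `<rect>` rectangle, stroke `#ff00ff` → score (S490, F2214). Machine vertices: (43.1890,77.3199) → (81.5854,77.3199) → (81.5854,45.6551) → (43.1890,45.6551) → (43.1890,77.3199). Closed: final G1 returns to the first vertex.

**Shape 8** — `<path>` quadratic bezier, stroke `#ff00ff` → score (S490, F2214). Control points (SVG): P0=(59.2986,86.5819), P1=(54.3200,61.4447), P2=(100.7709,41.9597); sampled at t=k/3. Machine vertices: (59.2986,34.9929) → (61.6939,51.1230) → (75.5180,65.9971) → (100.7709,79.6151). Open path.

G21
G90
G0 X189.9861 Y112.4665
M4 S490
G01 X133.7726 Y103.4135 F2214
G01 X273.3247 Y88.7857 F2214
G01 X59.0910 Y30.3668 F2214
G01 X123.0584 Y18.4333 F2214
M5
G0 X159.7272 Y45.6416
M4 S385
G01 X181.7607 Y40.7097 F3993
G01 X176.8288 Y18.6762 F3993
G01 X154.7953 Y23.6081 F3993
G01 X159.7272 Y45.6416 F3993
M5
G0 X98.3341 Y52.2206
M4 S490
G01 X130.7876 Y42.8486 F2214
G01 X203.1627 Y42.7945 F2214
G01 X239.2365 Y50.3706 F2214
M5
G0 X20.6757 Y77.2392
M4 S490
G01 X14.3120 Y91.0939 F2214
G01 X28.1667 Y97.4576 F2214
G01 X34.5304 Y83.6029 F2214
G01 X20.6757 Y77.2392 F2214
M5
G0 X26.7563 Y36.9219
M4 S385
G01 X24.0497 Y47.6713 F3993
G01 X34.7123 Y44.6405 F3993
G01 X26.7563 Y36.9219 F3993
M5
G0 X149.2519 Y110.5911
M4 S385
G01 X182.3334 Y110.5911 F3993
G01 X182.3334 Y74.0930 F3993
G01 X149.2519 Y74.0930 F3993
G01 X149.2519 Y110.5911 F3993
M5
G0 X43.1890 Y77.3199
M4 S490
G01 X81.5854 Y77.3199 F2214
G01 X81.5854 Y45.6551 F2214
G01 X43.1890 Y45.6551 F2214
G01 X43.1890 Y77.3199 F2214
M5
G0 X59.2986 Y34.9929
M4 S490
G01 X61.6939 Y51.1230 F2214
G01 X75.5180 Y65.9971 F2214
G01 X100.7709 Y79.6151 F2214
M5
G0 X0.0000 Y0.0000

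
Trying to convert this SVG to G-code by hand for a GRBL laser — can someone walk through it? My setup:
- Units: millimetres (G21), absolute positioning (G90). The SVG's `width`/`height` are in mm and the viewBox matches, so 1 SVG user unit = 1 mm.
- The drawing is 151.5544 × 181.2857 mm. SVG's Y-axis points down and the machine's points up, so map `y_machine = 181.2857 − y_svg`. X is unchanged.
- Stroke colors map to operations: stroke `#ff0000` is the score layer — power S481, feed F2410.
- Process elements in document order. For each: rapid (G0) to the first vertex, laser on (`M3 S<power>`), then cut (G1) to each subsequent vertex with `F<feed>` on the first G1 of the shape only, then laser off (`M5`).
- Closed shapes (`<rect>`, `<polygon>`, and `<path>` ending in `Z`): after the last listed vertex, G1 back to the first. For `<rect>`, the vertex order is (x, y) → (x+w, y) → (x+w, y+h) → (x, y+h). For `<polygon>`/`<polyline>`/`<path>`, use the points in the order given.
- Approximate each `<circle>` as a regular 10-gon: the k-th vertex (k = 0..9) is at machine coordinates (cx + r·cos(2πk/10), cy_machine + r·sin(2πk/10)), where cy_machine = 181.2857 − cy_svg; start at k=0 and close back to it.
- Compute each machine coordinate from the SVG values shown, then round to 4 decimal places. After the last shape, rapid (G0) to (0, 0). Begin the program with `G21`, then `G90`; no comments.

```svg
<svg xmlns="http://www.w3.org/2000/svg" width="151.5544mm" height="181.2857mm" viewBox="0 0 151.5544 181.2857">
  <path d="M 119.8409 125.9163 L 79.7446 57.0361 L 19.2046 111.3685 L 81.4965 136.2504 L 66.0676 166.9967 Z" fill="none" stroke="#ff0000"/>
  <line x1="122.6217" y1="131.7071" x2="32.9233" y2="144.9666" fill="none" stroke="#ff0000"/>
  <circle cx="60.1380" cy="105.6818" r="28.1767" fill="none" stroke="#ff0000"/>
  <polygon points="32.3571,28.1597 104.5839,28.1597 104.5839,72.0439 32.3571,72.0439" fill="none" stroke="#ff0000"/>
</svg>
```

Since the viewBox matches the mm dimensions, user units are millimetres directly. The only transform is the Y-flip y_m = 181.2857 − y_svg.

Shape 1 is a closed polygon drawn with `<path>`. Its stroke #ff0000 means score at S481, F2410. After flipping Y the toolpath is (119.8409,55.3694) → (79.7446,124.2496) → (19.2046,69.9172) → (81.4965,45.0353) → (66.0676,14.2890) → (119.8409,55.3694), returning to the start.

Shape 2 is a line segment drawn with `<line>`. Its stroke #ff0000 means score at S481, F2410. After flipping Y the toolpath is (122.6217,49.5786) → (32.9233,36.3191).

Shape 3 is a circle drawn with `<circle>`. Its stroke #ff0000 means score at S481, F2410. After flipping Y the toolpath is (88.3147,75.6039) → (82.9334,92.1657) → (68.8451,102.4015) → (51.4309,102.4015) → (37.3426,92.1657) → (31.9613,75.6039) → (37.3426,59.0421) → (51.4309,48.8063) → (68.8451,48.8063) → (82.9334,59.0421) → (88.3147,75.6039), returning to the start.

Shape 4 is a rectangle drawn with `<polygon>`. Its stroke #ff0000 means score at S481, F2410. After flipping Y the toolpath is (32.3571,153.1260) → (104.5839,153.1260) → (104.5839,109.2418) → (32.3571,109.2418) → (32.3571,153.1260), returning to the start.

G21
G90
G0 X119.8409 Y55.3694
M3 S481
G1 X79.7446 Y124.2496 F2410
G1 X19.2046 Y69.9172
G1 X81.4965 Y45.0353
G1 X66.0676 Y14.2890
G1 X119.8409 Y55.3694
M5
G0 X122.6217 Y49.5786
M3 S481
G1 X32.9233 Y36.3191 F2410
M5
G0 X88.3147 Y75.6039
M3 S481
G1 X82.9334 Y92.1657 F2410
G1 X68.8451 Y102.4015
G1 X51.4309 Y102.4015
G1 X37.3426 Y92.1657
G1 X31.9613 Y75.6039
G1 X37.3426 Y59.0421
G1 X51.4309 Y48.8063
G1 X68.8451 Y48.8063
G1 X82.9334 Y59.0421
G1 X88.3147 Y75.6039
M5
G0 X32.3571 Y153.1260
M3 S481
G1 X104.5839 Y153.1260 F2410
G1 X104.5839 Y109.2418
G1 X32.3571 Y109.2418
G1 X32.3571 Y153.1260
M5
G0 X0.0000 Y0.0000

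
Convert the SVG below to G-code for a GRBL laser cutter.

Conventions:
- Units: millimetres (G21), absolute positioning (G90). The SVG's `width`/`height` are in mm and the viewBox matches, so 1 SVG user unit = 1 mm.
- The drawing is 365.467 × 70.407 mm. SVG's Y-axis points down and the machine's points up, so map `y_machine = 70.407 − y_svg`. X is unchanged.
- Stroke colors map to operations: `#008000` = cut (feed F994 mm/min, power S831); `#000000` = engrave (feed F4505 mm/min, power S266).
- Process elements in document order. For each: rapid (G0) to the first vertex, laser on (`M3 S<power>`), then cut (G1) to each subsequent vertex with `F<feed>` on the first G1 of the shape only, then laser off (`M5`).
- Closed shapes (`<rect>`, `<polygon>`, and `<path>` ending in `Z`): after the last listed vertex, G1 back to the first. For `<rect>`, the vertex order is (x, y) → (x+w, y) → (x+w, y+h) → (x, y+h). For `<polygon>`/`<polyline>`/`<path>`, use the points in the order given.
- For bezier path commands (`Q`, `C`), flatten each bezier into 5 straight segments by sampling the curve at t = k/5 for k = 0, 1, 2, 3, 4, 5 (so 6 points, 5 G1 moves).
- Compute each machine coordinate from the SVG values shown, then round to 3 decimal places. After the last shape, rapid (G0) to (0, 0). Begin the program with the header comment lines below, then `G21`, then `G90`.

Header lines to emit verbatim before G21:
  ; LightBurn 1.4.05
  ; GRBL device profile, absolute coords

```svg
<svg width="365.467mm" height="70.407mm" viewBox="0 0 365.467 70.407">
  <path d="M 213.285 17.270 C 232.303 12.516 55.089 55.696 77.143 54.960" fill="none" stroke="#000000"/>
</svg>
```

1 u = 1 mm; y_m = 70.407 − y.

[1] `<path>` cubic bezier, #000000→engrave S266 F4505: (213.285,53.137) → (204.312,50.972) → (167.227,41.712) → (121.015,29.765) → (84.659,19.541) → (77.143,15.447)

; LightBurn 1.4.05
; GRBL device profile, absolute coords
G21
G90
G0 X213.285 Y53.137
M3 S266
G1 X204.312 Y50.972 F4505
G1 X167.227 Y41.712
G1 X121.015 Y29.765
G1 X84.659 Y19.541
G1 X77.143 Y15.447
M5
G0 X0.000 Y0.000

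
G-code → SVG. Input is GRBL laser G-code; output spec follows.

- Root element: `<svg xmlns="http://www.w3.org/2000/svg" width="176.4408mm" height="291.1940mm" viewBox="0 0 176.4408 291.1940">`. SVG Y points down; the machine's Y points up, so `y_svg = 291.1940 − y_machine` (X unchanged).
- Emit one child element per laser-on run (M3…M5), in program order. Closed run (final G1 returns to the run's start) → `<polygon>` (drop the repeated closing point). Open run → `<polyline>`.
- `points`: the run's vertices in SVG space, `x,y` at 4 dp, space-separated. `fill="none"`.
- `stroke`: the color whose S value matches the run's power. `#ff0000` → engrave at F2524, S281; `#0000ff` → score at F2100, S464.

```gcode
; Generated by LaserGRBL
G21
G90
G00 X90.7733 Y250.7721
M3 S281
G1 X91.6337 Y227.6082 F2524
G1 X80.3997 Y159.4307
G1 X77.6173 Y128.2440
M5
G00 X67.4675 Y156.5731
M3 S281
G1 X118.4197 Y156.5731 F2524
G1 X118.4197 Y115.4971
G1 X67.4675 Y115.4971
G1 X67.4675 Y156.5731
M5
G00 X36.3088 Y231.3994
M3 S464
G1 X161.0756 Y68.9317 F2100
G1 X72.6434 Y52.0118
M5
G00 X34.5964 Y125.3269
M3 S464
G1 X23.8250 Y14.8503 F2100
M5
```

<svg xmlns="http://www.w3.org/2000/svg" width="176.4408mm" height="291.1940mm" viewBox="0 0 176.4408 291.1940">
  <polyline points="90.7733,40.4219 91.6337,63.5858 80.3997,131.7633 77.6173,162.9500" fill="none" stroke="#ff0000"/>
  <polygon points="67.4675,134.6209 118.4197,134.6209 118.4197,175.6969 67.4675,175.6969" fill="none" stroke="#ff0000"/>
  <polyline points="36.3088,59.7946 161.0756,222.2623 72.6434,239.1822" fill="none" stroke="#0000ff"/>
  <polyline points="34.5964,165.8671 23.8250,276.3437" fill="none" stroke="#0000ff"/>
</svg>

y_svg = 291.1940 − y_m.

[1] S281→`#ff0000` (engrave); open run; points: 90.7733,40.4219 91.6337,63.5858 80.3997,131.7633 77.6173,162.9500

[2] S281→`#ff0000` (engrave); closed run; points: 67.4675,134.6209 118.4197,134.6209 118.4197,175.6969 67.4675,175.6969

[3] S464→`#0000ff` (score); open run; points: 36.3088,59.7946 161.0756,222.2623 72.6434,239.1822

[4] S464→`#0000ff` (score); open run; points: 34.5964,165.8671 23.8250,276.3437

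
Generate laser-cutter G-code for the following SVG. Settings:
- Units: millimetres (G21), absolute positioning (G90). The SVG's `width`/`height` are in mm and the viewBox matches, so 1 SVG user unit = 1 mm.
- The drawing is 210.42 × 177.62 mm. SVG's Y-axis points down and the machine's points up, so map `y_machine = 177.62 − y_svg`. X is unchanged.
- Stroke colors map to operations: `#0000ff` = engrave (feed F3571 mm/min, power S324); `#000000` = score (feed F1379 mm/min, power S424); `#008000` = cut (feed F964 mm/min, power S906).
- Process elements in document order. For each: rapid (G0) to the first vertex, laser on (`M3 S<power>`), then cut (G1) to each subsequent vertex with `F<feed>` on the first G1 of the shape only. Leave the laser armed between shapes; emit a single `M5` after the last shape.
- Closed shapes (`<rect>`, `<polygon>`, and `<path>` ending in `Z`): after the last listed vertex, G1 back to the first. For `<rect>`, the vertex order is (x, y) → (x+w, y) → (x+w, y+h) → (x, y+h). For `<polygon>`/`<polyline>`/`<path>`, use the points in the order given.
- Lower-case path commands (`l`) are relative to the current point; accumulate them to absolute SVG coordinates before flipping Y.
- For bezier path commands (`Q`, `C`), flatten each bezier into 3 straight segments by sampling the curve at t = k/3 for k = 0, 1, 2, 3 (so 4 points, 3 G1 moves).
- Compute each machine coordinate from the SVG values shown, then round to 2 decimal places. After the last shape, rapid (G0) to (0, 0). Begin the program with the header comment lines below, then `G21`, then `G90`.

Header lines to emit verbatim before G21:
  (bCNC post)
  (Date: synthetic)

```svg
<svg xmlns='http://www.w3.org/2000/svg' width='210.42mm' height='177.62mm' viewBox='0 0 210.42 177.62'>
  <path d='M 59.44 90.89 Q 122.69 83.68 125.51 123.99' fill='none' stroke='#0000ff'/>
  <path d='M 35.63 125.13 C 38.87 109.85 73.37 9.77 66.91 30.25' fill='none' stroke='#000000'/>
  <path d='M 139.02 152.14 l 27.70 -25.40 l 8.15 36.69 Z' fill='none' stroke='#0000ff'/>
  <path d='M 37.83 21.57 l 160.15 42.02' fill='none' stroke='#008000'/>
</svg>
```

1 u = 1 mm; y_m = 177.62 − y.

[1] `<path>` quadratic bezier, #0000ff→engrave S324 F3571: (59.44,86.73) → (94.89,86.26) → (116.92,75.22) → (125.51,53.63)

[2] `<path>` cubic bezier, #000000→score S424 F1379: (35.63,52.49) → (46.62,88.43) → (62.39,135.27) → (66.91,147.37)

[3] `<path>` regular polygon, #0000ff→engrave S324 F3571: (139.02,25.48) → (166.72,50.88) → (174.87,14.19) → (139.02,25.48) (closed)

[4] `<path>` line segment, #008000→cut S906 F964: (37.83,156.05) → (197.98,114.03)

(bCNC post)
(Date: synthetic)
G21
G90
G0 X59.44 Y86.73
M3 S324
G1 X94.89 Y86.26 F3571
G1 X116.92 Y75.22
G1 X125.51 Y53.63
G0 X35.63 Y52.49
M3 S424
G1 X46.62 Y88.43 F1379
G1 X62.39 Y135.27
G1 X66.91 Y147.37
G0 X139.02 Y25.48
M3 S324
G1 X166.72 Y50.88 F3571
G1 X174.87 Y14.19
G1 X139.02 Y25.48
G0 X37.83 Y156.05
M3 S906
G1 X197.98 Y114.03 F964
M5
G0 X0.00 Y0.00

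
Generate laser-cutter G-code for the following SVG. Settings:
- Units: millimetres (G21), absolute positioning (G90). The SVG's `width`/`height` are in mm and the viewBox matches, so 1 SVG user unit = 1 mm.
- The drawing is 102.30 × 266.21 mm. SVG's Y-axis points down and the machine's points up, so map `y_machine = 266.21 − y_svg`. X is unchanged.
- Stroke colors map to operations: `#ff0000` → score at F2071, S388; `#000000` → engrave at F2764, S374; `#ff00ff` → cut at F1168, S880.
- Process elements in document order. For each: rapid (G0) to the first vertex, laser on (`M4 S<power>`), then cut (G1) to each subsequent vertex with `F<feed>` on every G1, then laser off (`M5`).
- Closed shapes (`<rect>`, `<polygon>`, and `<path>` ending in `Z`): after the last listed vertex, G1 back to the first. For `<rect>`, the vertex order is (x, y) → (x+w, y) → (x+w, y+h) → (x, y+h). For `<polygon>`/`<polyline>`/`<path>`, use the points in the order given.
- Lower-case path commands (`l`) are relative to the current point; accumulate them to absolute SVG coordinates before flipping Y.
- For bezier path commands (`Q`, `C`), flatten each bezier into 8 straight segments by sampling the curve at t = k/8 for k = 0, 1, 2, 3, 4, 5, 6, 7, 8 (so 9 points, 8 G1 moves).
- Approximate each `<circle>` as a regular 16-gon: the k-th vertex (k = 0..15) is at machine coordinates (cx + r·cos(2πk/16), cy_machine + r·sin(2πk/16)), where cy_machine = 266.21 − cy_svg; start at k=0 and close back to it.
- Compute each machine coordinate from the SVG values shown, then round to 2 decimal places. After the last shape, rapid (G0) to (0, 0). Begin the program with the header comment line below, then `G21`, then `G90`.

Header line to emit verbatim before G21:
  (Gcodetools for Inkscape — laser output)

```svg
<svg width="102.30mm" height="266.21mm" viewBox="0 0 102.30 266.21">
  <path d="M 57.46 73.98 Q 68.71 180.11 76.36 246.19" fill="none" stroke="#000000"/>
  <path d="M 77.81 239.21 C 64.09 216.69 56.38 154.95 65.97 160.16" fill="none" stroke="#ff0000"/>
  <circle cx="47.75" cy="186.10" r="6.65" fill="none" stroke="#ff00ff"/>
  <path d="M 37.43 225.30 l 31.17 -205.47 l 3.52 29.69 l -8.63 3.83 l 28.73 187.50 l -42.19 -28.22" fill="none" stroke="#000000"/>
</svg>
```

(Gcodetools for Inkscape — laser output)
G21
G90
G0 X57.46 Y192.23
M4 S374
G1 X60.22 Y166.32 F2764
G1 X62.86 Y141.67 F2764
G1 X65.39 Y118.26 F2764
G1 X67.81 Y96.11 F2764
G1 X70.12 Y75.21 F2764
G1 X72.31 Y55.56 F2764
G1 X74.39 Y37.17 F2764
G1 X76.36 Y20.02 F2764
M5
G0 X77.81 Y27.00
M4 S388
G1 X72.97 Y37.08 F2071
G1 X68.82 Y49.58 F2071
G1 X65.51 Y63.28 F2071
G1 X63.15 Y76.92 F2071
G1 X61.88 Y89.27 F2071
G1 X61.84 Y99.06 F2071
G1 X63.16 Y105.07 F2071
G1 X65.97 Y106.05 F2071
M5
G0 X54.40 Y80.11
M4 S880
G1 X53.89 Y82.65 F1168
G1 X52.45 Y84.81 F1168
G1 X50.29 Y86.25 F1168
G1 X47.75 Y86.76 F1168
G1 X45.21 Y86.25 F1168
G1 X43.05 Y84.81 F1168
G1 X41.61 Y82.65 F1168
G1 X41.10 Y80.11 F1168
G1 X41.61 Y77.57 F1168
G1 X43.05 Y75.41 F1168
G1 X45.21 Y73.97 F1168
G1 X47.75 Y73.46 F1168
G1 X50.29 Y73.97 F1168
G1 X52.45 Y75.41 F1168
G1 X53.89 Y77.57 F1168
G1 X54.40 Y80.11 F1168
M5
G0 X37.43 Y40.91
M4 S374
G1 X68.60 Y246.38 F2764
G1 X72.12 Y216.69 F2764
G1 X63.49 Y212.86 F2764
G1 X92.22 Y25.36 F2764
G1 X50.03 Y53.58 F2764
M5
G0 X0.00 Y0.00

Since the viewBox matches the mm dimensions, user units are millimetres directly. The only transform is the Y-flip y_m = 266.21 − y_svg.

Shape 1 is a quadratic bezier drawn with `<path>`. Its stroke #000000 means engrave at S374, F2764. After flipping Y the toolpath is (57.46,192.23) → (60.22,166.32) → (62.86,141.67) → (65.39,118.26) → (67.81,96.11) → (70.12,75.21) → (72.31,55.56) → (74.39,37.17) → (76.36,20.02).

Shape 2 is a cubic bezier drawn with `<path>`. Its stroke #ff0000 means score at S388, F2071. After flipping Y the toolpath is (77.81,27.00) → (72.97,37.08) → (68.82,49.58) → (65.51,63.28) → (63.15,76.92) → (61.88,89.27) → (61.84,99.06) → (63.16,105.07) → (65.97,106.05).

Shape 3 is a circle drawn with `<circle>`. Its stroke #ff00ff means cut at S880, F1168. After flipping Y the toolpath is (54.40,80.11) → (53.89,82.65) → (52.45,84.81) → (50.29,86.25) → (47.75,86.76) → (45.21,86.25) → (43.05,84.81) → (41.61,82.65) → (41.10,80.11) → (41.61,77.57) → (43.05,75.41) → (45.21,73.97) → (47.75,73.46) → (50.29,73.97) → (52.45,75.41) → (53.89,77.57) → (54.40,80.11), returning to the start.

Shape 4 is a open polyline drawn with `<path>`. Its stroke #000000 means engrave at S374, F2764. After flipping Y the toolpath is (37.43,40.91) → (68.60,246.38) → (72.12,216.69) → (63.49,212.86) → (92.22,25.36) → (50.03,53.58).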